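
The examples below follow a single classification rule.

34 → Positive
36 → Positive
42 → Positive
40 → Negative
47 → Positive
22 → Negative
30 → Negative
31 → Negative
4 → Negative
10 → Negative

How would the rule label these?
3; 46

Negative, Positive

The distinguishing property — digit sum ≥ 5 — holds for all the 'Positive' cases and none of the 'Negative' cases.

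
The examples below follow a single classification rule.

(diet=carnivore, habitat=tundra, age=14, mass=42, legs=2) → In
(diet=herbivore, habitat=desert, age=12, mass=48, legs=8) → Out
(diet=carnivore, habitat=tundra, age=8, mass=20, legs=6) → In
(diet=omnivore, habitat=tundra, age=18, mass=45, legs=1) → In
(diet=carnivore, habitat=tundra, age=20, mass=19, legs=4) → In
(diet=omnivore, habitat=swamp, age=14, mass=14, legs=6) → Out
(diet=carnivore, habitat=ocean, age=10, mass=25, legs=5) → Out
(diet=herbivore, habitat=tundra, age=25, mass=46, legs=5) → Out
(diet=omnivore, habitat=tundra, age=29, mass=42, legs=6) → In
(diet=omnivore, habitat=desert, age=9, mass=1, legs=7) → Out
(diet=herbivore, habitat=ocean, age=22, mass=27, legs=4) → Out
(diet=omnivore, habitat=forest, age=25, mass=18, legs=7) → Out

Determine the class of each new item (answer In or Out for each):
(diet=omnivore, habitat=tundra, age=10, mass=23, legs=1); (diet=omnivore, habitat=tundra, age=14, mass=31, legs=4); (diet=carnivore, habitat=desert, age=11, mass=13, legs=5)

All 'In' examples share one property — habitat is tundra AND mass ≤ 45 — and every 'Out' example lacks it.
(diet=omnivore, habitat=tundra, age=10, mass=23, legs=1): habitat is tundra, mass = 23, fits → In. (diet=omnivore, habitat=tundra, age=14, mass=31, legs=4): habitat is tundra, mass = 31, fits → In. (diet=carnivore, habitat=desert, age=11, mass=13, legs=5): habitat is desert, mass = 13, doesn't qualify → Out.

In, In, Out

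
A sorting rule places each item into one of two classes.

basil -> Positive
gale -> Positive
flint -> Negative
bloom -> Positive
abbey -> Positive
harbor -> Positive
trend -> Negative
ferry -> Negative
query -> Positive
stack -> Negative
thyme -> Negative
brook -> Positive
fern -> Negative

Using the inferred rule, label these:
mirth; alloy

Negative, Positive

The rule appears to be: has ≥ 2 vowels.
mirth: 1 vowel, doesn't qualify → Negative.
alloy: 2 vowels, checks out → Positive.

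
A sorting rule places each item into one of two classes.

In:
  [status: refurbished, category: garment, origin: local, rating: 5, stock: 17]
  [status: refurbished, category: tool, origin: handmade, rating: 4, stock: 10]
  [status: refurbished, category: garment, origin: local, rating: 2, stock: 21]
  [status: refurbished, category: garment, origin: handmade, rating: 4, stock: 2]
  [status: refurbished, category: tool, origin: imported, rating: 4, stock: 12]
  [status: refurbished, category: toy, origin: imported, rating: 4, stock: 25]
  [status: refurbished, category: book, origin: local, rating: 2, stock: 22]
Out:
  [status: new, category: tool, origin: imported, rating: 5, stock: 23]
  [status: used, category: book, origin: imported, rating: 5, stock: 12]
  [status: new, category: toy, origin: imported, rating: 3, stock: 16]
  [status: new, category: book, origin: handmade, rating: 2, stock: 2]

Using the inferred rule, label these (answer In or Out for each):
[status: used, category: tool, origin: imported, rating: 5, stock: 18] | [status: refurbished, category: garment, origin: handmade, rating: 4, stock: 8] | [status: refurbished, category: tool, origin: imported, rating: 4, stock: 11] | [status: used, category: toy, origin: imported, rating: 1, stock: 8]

Out, In, In, Out

'In' ⟺ status is refurbished.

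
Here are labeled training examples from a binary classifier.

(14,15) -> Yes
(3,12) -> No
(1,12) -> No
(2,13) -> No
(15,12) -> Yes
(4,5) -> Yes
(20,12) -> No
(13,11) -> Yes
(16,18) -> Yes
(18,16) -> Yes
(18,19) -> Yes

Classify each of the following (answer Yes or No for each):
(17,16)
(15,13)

The distinguishing property — |first − second| ≤ 3 — holds for all the 'Yes' cases and none of the 'No' cases.

Yes, Yes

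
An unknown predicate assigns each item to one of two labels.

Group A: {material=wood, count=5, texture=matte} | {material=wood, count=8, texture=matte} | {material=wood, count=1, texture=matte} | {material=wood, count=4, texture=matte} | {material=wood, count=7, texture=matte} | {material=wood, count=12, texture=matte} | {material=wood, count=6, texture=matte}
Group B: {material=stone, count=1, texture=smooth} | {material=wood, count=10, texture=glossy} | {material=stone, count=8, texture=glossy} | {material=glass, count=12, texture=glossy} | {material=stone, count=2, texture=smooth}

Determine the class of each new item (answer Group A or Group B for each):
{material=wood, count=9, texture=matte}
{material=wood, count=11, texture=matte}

One predicate separates the groups cleanly: texture is matte.
{material=wood, count=9, texture=matte} — texture is matte, hence Group A.
{material=wood, count=11, texture=matte} — texture is matte, hence Group A.

Group A, Group A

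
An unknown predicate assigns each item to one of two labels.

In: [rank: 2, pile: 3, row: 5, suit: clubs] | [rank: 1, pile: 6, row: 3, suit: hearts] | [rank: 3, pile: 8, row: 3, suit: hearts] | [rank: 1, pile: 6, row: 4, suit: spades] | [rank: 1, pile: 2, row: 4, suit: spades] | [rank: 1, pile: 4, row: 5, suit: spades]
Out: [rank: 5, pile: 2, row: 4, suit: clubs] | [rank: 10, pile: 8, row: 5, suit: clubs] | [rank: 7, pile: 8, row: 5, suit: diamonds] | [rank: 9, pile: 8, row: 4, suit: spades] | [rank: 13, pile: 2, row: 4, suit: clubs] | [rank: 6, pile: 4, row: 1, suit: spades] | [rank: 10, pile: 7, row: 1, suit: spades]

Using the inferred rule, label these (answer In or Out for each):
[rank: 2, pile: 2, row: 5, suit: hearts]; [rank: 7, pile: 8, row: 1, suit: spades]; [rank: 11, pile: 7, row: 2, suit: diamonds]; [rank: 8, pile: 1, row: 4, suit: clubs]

In, Out, Out, Out

One predicate separates the groups cleanly: rank ≤ 3.
[rank: 2, pile: 2, row: 5, suit: hearts] — rank = 2, hence In.
[rank: 7, pile: 8, row: 1, suit: spades] — rank = 7, hence Out.
[rank: 11, pile: 7, row: 2, suit: diamonds] — rank = 11, hence Out.
[rank: 8, pile: 1, row: 4, suit: clubs] — rank = 8, hence Out.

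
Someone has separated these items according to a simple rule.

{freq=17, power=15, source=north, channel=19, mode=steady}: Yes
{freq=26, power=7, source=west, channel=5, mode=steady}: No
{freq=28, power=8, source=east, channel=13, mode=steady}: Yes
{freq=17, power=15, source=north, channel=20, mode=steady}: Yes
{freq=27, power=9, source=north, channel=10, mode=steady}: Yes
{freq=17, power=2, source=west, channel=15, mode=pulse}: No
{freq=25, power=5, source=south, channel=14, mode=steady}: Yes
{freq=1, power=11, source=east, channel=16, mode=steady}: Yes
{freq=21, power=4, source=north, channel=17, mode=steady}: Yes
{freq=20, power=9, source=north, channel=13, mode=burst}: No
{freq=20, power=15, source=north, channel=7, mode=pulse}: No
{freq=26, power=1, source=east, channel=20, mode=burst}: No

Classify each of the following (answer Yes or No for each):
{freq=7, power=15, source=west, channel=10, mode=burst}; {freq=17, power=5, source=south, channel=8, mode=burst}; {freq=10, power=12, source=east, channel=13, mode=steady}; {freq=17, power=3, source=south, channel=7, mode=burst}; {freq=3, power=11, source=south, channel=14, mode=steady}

A rule that fits every label: mode is steady AND channel ≥ 7 — true of each 'Yes' example, false of each 'No' one.
{freq=7, power=15, source=west, channel=10, mode=burst}: No (mode is burst, channel = 10).
{freq=17, power=5, source=south, channel=8, mode=burst}: No (mode is burst, channel = 8).
{freq=10, power=12, source=east, channel=13, mode=steady}: Yes (mode is steady, channel = 13).
{freq=17, power=3, source=south, channel=7, mode=burst}: No (mode is burst, channel = 7).
{freq=3, power=11, source=south, channel=14, mode=steady}: Yes (mode is steady, channel = 14).

No, No, Yes, No, Yes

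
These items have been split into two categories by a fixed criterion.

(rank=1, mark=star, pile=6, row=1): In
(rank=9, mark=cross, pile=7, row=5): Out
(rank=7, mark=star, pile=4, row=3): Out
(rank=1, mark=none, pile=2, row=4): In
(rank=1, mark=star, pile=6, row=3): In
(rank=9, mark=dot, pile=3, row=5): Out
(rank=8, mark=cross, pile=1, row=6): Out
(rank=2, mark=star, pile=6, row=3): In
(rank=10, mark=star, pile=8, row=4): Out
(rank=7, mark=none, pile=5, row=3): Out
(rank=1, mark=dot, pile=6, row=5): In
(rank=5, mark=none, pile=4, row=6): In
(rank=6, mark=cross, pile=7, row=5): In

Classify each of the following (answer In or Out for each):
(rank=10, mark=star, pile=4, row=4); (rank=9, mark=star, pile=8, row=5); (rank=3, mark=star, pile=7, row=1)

The simplest hypothesis consistent with all the labels is: rank ≤ 6.
(rank=10, mark=star, pile=4, row=4): rank = 10, lacks this property → Out. (rank=9, mark=star, pile=8, row=5): rank = 9, lacks this property → Out. (rank=3, mark=star, pile=7, row=1): rank = 3, satisfies this → In.

Out, Out, In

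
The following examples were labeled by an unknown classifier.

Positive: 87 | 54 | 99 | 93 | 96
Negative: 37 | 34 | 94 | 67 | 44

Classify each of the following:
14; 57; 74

Negative, Positive, Negative

The pattern is that an item is 'Positive' exactly when: multiple of 3.
14: Negative (14 = 3·4 + 2). 57: Positive (57 = 3·19). 74: Negative (74 = 3·24 + 2).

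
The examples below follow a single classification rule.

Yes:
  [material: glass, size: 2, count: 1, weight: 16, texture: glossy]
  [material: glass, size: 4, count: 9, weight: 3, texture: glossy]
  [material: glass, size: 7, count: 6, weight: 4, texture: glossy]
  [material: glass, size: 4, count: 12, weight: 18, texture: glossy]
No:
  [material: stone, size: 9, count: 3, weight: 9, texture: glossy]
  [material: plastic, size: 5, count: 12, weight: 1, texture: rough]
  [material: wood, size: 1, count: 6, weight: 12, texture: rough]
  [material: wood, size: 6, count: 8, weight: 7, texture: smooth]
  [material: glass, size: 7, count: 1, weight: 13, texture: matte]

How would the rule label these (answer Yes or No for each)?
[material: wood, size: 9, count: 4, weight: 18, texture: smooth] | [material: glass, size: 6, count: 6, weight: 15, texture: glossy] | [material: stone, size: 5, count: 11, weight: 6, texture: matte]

No, Yes, No

The common property of the 'Yes' items is: texture is glossy AND material is glass. No 'No' item has it.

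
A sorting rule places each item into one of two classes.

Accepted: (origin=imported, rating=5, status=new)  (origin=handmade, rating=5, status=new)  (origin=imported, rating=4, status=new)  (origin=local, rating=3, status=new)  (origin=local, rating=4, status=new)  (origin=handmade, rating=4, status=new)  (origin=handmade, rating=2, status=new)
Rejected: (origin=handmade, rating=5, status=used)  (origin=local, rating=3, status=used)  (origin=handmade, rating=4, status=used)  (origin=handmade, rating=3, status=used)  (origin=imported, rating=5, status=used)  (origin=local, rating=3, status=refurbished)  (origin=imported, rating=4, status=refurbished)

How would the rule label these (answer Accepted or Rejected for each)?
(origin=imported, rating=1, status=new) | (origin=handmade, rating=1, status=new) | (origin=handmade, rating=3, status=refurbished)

The common property of the 'Accepted' items is: status is new. No 'Rejected' item has it.
Accepted: (origin=imported, rating=1, status=new), since status is new. Accepted: (origin=handmade, rating=1, status=new), since status is new. Rejected: (origin=handmade, rating=3, status=refurbished), since status is refurbished.

Accepted, Accepted, Rejected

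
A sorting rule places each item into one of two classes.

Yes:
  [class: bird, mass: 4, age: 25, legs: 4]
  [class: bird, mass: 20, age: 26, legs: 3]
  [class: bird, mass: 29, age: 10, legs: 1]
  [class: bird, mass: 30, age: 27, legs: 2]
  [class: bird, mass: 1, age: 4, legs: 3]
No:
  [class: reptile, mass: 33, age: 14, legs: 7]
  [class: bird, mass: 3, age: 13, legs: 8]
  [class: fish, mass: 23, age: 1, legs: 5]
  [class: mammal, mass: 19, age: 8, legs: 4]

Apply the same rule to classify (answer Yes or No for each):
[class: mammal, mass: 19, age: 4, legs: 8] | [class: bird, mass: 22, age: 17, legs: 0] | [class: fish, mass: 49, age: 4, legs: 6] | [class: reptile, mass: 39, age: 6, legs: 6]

The rule appears to be: class is bird AND legs ≤ 4.

No, Yes, No, No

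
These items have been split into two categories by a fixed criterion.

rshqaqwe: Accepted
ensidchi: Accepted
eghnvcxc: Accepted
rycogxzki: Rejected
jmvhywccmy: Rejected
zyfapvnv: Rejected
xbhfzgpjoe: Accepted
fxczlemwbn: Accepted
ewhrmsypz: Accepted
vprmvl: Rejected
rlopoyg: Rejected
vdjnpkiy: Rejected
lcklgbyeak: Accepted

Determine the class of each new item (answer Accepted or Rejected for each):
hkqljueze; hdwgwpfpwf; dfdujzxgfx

Looking at the examples, the only property every 'Accepted' case has and every 'Rejected' case lacks is: contains 'e'.

Accepted, Rejected, Rejected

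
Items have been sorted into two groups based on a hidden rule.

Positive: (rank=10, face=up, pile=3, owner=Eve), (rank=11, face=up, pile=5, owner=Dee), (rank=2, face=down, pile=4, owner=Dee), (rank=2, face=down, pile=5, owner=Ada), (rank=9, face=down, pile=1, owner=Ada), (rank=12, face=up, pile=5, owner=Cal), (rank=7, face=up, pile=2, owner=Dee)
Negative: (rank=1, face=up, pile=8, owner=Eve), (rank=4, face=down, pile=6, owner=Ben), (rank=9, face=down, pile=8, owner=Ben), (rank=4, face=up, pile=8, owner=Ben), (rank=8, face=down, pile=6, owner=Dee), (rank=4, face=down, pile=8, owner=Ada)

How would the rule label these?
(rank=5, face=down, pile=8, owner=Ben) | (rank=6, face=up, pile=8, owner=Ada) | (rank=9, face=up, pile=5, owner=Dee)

Negative, Negative, Positive

All 'Positive' examples share one property — pile ≤ 5 — and every 'Negative' example lacks it.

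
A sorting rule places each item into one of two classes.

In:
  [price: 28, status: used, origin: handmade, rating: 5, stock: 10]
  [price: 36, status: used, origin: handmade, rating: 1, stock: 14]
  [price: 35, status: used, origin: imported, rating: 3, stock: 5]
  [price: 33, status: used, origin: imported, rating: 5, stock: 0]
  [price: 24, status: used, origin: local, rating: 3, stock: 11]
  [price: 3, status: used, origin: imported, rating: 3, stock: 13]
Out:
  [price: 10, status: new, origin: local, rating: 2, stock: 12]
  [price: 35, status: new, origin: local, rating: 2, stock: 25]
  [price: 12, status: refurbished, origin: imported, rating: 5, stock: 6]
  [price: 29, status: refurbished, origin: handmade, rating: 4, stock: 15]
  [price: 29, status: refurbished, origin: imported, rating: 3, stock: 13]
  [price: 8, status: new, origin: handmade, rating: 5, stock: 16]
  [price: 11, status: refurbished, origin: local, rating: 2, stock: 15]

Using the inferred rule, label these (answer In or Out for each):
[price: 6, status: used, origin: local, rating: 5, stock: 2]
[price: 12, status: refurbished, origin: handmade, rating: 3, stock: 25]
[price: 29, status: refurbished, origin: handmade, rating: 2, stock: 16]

In, Out, Out

The simplest hypothesis consistent with all the labels is: status is used.
[price: 6, status: used, origin: local, rating: 5, stock: 2]: status is used — fits, so In.
[price: 12, status: refurbished, origin: handmade, rating: 3, stock: 25]: status is refurbished — doesn't qualify, so Out.
[price: 29, status: refurbished, origin: handmade, rating: 2, stock: 16]: status is refurbished — doesn't qualify, so Out.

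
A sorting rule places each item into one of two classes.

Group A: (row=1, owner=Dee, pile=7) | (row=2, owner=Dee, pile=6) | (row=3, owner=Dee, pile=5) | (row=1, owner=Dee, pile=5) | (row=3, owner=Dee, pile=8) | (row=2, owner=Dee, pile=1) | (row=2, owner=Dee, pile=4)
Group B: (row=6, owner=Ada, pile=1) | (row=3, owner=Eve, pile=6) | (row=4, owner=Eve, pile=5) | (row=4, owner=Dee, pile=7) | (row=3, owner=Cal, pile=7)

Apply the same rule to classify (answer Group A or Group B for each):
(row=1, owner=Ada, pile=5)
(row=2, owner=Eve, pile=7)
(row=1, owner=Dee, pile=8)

Group B, Group B, Group A

A rule that fits every label: owner is Dee AND row ≤ 3 — true of each 'Group A' example, false of each 'Group B' one.
(row=1, owner=Ada, pile=5): Group B (owner is Ada, row = 1).
(row=2, owner=Eve, pile=7): Group B (owner is Eve, row = 2).
(row=1, owner=Dee, pile=8): Group A (owner is Dee, row = 1).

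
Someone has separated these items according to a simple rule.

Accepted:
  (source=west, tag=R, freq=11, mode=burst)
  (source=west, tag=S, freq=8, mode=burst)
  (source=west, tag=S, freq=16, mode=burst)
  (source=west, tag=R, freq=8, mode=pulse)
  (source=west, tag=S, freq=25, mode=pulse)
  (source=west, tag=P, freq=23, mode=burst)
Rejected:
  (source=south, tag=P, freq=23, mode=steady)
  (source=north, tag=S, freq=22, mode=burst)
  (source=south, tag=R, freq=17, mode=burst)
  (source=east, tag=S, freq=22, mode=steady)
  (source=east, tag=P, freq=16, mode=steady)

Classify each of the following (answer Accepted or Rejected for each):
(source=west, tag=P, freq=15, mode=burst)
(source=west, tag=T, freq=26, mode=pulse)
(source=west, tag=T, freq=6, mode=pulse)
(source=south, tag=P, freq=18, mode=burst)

Accepted, Accepted, Accepted, Rejected

A rule that fits every label: source is west — true of each 'Accepted' example, false of each 'Rejected' one.
Accepted: (source=west, tag=P, freq=15, mode=burst), since source is west. Accepted: (source=west, tag=T, freq=26, mode=pulse), since source is west. Accepted: (source=west, tag=T, freq=6, mode=pulse), since source is west. Rejected: (source=south, tag=P, freq=18, mode=burst), since source is south.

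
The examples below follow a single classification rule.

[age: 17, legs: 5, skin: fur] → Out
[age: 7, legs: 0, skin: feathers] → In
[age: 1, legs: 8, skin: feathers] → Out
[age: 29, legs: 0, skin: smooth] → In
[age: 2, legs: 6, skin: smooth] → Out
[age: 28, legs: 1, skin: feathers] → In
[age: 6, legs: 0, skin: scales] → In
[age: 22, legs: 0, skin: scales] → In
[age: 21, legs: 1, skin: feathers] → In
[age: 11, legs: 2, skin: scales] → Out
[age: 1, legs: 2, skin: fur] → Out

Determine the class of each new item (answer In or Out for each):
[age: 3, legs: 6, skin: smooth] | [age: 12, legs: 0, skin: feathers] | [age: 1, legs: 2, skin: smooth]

Out, In, Out

All 'In' examples share one property — legs ≤ 1 — and every 'Out' example lacks it.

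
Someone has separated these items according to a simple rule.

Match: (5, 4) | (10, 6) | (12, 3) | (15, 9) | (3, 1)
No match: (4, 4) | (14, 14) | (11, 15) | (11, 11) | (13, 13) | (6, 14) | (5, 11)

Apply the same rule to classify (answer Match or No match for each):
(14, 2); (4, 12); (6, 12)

Match, No match, No match

The simplest hypothesis consistent with all the labels is: first > second.
(14, 2): 14 > 2, passes → Match.
(4, 12): 4 < 12, fails this test → No match.
(6, 12): 6 < 12, fails this test → No match.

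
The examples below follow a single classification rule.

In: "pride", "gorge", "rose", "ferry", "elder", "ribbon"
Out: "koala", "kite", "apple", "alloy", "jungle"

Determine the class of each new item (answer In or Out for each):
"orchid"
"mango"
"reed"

In, Out, In

The simplest hypothesis consistent with all the labels is: contains 'r'.
"orchid" — has 'r', hence In.
"mango" — no 'r', hence Out.
"reed" — has 'r', hence In.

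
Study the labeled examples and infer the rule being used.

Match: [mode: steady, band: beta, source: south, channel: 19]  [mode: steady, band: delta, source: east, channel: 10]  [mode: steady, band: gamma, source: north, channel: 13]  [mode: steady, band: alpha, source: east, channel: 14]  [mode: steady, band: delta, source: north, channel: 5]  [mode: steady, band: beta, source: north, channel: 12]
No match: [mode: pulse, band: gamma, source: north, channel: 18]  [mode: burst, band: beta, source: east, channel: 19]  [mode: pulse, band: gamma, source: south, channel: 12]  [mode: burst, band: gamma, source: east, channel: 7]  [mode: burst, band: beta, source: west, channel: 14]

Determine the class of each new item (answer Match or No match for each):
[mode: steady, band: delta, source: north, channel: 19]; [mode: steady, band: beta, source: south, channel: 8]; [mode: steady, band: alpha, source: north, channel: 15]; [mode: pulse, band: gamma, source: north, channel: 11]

The common property of the 'Match' items is: mode is steady. No 'No match' item has it.
[mode: steady, band: delta, source: north, channel: 19]: mode is steady, checks out → Match. [mode: steady, band: beta, source: south, channel: 8]: mode is steady, checks out → Match. [mode: steady, band: alpha, source: north, channel: 15]: mode is steady, checks out → Match. [mode: pulse, band: gamma, source: north, channel: 11]: mode is pulse, doesn't qualify → No match.

Match, Match, Match, No match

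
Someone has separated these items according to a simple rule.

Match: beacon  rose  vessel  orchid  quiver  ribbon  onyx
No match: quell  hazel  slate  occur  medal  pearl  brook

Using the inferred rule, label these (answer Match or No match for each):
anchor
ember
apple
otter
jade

Match, No match, No match, No match, Match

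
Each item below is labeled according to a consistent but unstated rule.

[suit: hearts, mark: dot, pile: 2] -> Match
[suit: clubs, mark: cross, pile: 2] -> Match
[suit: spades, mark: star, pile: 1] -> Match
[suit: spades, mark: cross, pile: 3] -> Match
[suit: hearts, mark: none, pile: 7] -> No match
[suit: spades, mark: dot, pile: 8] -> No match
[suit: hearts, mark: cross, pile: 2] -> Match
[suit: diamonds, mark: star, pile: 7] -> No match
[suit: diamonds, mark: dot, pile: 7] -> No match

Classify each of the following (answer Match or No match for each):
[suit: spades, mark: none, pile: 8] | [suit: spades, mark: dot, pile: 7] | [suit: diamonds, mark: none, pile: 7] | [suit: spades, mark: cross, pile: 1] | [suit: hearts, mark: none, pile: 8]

No match, No match, No match, Match, No match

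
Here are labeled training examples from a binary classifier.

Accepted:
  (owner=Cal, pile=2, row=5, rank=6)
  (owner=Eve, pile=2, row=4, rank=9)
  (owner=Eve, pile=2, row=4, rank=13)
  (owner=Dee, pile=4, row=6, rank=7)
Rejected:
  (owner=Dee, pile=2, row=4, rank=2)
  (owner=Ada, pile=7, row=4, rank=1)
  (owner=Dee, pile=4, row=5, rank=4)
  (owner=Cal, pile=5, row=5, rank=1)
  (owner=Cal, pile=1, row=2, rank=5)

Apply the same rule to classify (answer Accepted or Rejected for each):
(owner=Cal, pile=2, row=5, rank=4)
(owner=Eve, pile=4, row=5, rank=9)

Rejected, Accepted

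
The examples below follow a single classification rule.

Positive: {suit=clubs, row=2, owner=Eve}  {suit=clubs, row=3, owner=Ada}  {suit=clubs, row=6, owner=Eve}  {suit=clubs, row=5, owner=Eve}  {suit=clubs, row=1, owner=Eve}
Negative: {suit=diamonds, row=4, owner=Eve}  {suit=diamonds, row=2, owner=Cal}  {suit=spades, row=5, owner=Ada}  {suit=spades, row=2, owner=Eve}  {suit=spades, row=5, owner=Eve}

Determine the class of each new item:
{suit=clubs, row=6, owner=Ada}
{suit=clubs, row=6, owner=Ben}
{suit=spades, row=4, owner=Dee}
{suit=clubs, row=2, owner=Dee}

Positive, Positive, Negative, Positive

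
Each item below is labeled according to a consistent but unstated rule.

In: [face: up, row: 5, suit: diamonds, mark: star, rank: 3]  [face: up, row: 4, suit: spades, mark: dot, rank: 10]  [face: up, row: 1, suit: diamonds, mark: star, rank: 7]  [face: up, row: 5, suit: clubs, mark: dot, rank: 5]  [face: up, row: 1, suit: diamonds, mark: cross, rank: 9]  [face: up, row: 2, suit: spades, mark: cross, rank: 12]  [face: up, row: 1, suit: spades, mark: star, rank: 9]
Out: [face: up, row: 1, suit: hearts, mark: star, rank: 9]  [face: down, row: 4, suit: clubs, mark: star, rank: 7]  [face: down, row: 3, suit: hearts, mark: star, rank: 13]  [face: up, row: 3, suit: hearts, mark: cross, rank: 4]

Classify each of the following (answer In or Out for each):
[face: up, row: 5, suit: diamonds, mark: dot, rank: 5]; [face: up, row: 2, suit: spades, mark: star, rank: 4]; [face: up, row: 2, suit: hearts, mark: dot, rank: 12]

Every 'In' example satisfies: suit is not hearts AND face is up. None of the 'Out' examples do.
[face: up, row: 5, suit: diamonds, mark: dot, rank: 5] — suit is diamonds, face is up, hence In. [face: up, row: 2, suit: spades, mark: star, rank: 4] — suit is spades, face is up, hence In. [face: up, row: 2, suit: hearts, mark: dot, rank: 12] — suit is hearts, face is up, hence Out.

In, In, Out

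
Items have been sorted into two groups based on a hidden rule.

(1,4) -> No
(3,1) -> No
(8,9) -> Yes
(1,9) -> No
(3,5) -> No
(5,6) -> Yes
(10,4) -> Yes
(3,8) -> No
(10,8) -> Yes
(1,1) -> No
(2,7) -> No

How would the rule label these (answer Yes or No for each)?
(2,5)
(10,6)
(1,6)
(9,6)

No, Yes, No, Yes

Rule: first ≥ 4. This holds for each 'Yes' example and fails for each 'No' one.
No: (2,5), since first 2. Yes: (10,6), since first 10. No: (1,6), since first 1. Yes: (9,6), since first 9.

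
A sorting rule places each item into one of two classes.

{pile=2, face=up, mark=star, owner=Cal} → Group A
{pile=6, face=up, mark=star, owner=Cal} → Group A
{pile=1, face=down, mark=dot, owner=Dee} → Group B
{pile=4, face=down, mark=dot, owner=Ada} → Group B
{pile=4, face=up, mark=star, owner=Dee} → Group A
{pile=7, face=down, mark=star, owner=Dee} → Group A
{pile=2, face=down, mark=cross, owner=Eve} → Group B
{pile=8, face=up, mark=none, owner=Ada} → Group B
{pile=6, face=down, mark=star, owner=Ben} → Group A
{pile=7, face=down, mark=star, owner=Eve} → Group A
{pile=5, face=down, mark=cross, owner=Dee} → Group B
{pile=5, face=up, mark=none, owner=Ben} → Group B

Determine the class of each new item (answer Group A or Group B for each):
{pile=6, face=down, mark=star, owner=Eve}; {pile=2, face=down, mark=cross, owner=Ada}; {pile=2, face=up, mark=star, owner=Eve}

Group A, Group B, Group A

The simplest hypothesis consistent with all the labels is: mark is star.
Group A: {pile=6, face=down, mark=star, owner=Eve}, since mark is star. Group B: {pile=2, face=down, mark=cross, owner=Ada}, since mark is cross. Group A: {pile=2, face=up, mark=star, owner=Eve}, since mark is star.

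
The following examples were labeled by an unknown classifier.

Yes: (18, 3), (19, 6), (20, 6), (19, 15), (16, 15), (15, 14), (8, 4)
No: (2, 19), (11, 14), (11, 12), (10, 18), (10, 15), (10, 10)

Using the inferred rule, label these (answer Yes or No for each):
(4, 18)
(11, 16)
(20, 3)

No, No, Yes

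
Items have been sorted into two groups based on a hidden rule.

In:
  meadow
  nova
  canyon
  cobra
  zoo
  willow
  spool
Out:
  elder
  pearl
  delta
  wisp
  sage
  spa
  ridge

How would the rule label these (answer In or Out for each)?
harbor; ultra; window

The simplest hypothesis consistent with all the labels is: contains 'o'.
harbor: has 'o', satisfies this → In. ultra: no 'o', doesn't match → Out. window: has 'o', satisfies this → In.

In, Out, In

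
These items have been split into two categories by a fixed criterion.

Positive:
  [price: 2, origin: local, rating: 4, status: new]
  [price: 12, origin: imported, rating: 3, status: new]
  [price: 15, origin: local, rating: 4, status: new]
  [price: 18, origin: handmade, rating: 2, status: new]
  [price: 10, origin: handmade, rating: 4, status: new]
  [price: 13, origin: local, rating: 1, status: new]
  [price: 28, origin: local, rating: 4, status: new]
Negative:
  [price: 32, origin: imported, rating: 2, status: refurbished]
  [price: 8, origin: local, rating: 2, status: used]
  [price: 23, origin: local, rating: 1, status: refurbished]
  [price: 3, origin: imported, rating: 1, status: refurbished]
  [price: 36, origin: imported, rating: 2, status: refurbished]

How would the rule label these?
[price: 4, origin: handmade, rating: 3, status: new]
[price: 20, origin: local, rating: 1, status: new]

Every 'Positive' example satisfies: status is new. None of the 'Negative' examples do.
[price: 4, origin: handmade, rating: 3, status: new] → status is new → Positive. [price: 20, origin: local, rating: 1, status: new] → status is new → Positive.

Positive, Positive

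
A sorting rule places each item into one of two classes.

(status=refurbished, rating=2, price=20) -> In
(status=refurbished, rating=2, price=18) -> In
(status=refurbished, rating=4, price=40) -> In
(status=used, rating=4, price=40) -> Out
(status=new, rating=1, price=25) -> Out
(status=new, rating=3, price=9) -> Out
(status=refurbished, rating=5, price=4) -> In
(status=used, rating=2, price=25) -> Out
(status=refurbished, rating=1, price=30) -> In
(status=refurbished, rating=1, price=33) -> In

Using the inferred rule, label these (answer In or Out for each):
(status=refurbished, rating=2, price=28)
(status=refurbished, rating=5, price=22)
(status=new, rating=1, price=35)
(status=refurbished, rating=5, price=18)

Every 'In' example satisfies: status is refurbished. None of the 'Out' examples do.
(status=refurbished, rating=2, price=28) → status is refurbished → In. (status=refurbished, rating=5, price=22) → status is refurbished → In. (status=new, rating=1, price=35) → status is new → Out. (status=refurbished, rating=5, price=18) → status is refurbished → In.

In, In, Out, In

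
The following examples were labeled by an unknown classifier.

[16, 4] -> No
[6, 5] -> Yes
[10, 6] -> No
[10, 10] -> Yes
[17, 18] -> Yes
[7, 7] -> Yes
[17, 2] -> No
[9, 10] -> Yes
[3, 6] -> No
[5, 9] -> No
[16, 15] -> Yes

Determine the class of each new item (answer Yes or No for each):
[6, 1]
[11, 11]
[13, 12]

A rule that fits every label: |first − second| ≤ 1 — true of each 'Yes' example, false of each 'No' one.
[6, 1]: |6−1| = 5, lacks this property → No.
[11, 11]: |11−11| = 0, matches → Yes.
[13, 12]: |13−12| = 1, matches → Yes.

No, Yes, Yes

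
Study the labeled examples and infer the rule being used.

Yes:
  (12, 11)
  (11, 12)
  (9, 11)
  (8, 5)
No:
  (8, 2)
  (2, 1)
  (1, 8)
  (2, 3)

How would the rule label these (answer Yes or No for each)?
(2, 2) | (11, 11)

No, Yes

The distinguishing property — sum ≥ 13 — holds for all the 'Yes' cases and none of the 'No' cases.
(2, 2): No (2+2 = 4).
(11, 11): Yes (11+11 = 22).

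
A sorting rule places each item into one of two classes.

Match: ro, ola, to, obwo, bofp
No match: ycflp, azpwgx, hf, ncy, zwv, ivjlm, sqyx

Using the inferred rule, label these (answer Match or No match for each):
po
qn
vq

A rule that fits every label: contains 'o' — true of each 'Match' example, false of each 'No match' one.
po — has 'o', hence Match. qn — no 'o', hence No match. vq — no 'o', hence No match.

Match, No match, No match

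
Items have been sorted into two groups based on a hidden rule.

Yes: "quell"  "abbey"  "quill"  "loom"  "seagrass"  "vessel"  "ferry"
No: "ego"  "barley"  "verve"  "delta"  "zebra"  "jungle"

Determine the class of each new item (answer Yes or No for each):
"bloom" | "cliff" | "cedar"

Yes, Yes, No

A rule that fits every label: has a double letter — true of each 'Yes' example, false of each 'No' one.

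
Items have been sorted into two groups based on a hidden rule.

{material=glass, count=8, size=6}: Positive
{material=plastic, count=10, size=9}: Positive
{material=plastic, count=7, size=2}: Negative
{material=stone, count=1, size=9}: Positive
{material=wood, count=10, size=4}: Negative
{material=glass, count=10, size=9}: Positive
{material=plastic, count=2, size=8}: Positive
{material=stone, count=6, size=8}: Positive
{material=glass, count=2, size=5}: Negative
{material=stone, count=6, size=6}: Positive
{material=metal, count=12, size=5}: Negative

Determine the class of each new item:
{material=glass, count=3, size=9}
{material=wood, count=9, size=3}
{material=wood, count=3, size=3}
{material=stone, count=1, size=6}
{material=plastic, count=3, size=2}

Positive, Negative, Negative, Positive, Negative

The simplest hypothesis consistent with all the labels is: size ≥ 6.
{material=glass, count=3, size=9} — size = 9, hence Positive.
{material=wood, count=9, size=3} — size = 3, hence Negative.
{material=wood, count=3, size=3} — size = 3, hence Negative.
{material=stone, count=1, size=6} — size = 6, hence Positive.
{material=plastic, count=3, size=2} — size = 2, hence Negative.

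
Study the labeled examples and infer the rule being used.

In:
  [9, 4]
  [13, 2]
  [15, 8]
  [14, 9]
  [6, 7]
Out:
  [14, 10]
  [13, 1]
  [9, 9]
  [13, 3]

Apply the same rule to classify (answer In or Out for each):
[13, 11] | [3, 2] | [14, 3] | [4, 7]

The simplest hypothesis consistent with all the labels is: sum is odd.
Out: [13, 11], since 13+11 = 24.
In: [3, 2], since 3+2 = 5.
In: [14, 3], since 14+3 = 17.
In: [4, 7], since 4+7 = 11.

Out, In, In, In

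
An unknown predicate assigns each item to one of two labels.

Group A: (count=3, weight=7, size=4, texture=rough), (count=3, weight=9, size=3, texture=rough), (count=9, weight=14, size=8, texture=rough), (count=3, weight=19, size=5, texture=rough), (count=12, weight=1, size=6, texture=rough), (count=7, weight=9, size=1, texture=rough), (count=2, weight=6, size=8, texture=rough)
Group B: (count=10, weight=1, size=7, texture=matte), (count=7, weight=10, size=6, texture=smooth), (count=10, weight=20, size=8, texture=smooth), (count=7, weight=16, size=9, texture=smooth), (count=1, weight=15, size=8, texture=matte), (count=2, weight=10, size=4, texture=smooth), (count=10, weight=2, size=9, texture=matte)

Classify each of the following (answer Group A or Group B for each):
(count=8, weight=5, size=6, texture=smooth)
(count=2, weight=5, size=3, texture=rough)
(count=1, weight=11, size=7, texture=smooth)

Group B, Group A, Group B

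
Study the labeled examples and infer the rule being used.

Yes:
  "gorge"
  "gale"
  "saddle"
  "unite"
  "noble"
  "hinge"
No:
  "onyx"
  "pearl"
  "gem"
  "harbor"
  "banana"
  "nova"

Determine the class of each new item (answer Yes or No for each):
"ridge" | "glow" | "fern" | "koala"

The pattern is that an item is 'Yes' exactly when: ends with 'e'.
"ridge": ends with 'e', has this property → Yes.
"glow": ends with 'w', doesn't qualify → No.
"fern": ends with 'n', doesn't qualify → No.
"koala": ends with 'a', doesn't qualify → No.

Yes, No, No, No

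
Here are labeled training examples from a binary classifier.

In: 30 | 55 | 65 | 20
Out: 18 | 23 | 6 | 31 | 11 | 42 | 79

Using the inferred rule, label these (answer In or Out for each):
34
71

Out, Out

All 'In' examples share one property — multiple of 5 — and every 'Out' example lacks it.
34 — 34 = 5·6 + 4, hence Out. 71 — 71 = 5·14 + 1, hence Out.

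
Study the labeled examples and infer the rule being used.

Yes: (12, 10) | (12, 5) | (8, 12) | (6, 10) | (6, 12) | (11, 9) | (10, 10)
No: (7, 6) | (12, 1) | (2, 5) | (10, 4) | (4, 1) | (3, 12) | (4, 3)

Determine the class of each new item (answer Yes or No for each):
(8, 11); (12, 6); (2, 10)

Yes, Yes, No

The pattern is that an item is 'Yes' exactly when: sum ≥ 16.
(8, 11) — 8+11 = 19, hence Yes. (12, 6) — 12+6 = 18, hence Yes. (2, 10) — 2+10 = 12, hence No.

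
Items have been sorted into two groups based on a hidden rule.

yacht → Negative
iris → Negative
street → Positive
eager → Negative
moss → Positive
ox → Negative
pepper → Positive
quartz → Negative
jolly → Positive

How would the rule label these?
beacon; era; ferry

Negative, Negative, Positive

The distinguishing property — has a double letter — holds for all the 'Positive' cases and none of the 'Negative' cases.
beacon: no doubled letter, lacks this property → Negative. era: no doubled letter, lacks this property → Negative. ferry: 'rr' doubled, qualifies → Positive.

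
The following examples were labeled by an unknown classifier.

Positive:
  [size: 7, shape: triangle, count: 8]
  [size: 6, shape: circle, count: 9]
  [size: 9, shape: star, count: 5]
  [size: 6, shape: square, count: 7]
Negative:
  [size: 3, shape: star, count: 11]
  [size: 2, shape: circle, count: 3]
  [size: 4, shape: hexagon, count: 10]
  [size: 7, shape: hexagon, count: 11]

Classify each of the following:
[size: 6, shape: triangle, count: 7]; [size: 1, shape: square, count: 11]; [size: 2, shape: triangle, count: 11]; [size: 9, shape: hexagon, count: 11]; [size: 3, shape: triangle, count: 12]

A rule that fits every label: count ≤ 9 AND size ≥ 3 — true of each 'Positive' example, false of each 'Negative' one.
[size: 6, shape: triangle, count: 7]: count = 7, size = 6, passes → Positive.
[size: 1, shape: square, count: 11]: count = 11, size = 1, fails this test → Negative.
[size: 2, shape: triangle, count: 11]: count = 11, size = 2, fails this test → Negative.
[size: 9, shape: hexagon, count: 11]: count = 11, size = 9, fails this test → Negative.
[size: 3, shape: triangle, count: 12]: count = 12, size = 3, fails this test → Negative.

Positive, Negative, Negative, Negative, Negative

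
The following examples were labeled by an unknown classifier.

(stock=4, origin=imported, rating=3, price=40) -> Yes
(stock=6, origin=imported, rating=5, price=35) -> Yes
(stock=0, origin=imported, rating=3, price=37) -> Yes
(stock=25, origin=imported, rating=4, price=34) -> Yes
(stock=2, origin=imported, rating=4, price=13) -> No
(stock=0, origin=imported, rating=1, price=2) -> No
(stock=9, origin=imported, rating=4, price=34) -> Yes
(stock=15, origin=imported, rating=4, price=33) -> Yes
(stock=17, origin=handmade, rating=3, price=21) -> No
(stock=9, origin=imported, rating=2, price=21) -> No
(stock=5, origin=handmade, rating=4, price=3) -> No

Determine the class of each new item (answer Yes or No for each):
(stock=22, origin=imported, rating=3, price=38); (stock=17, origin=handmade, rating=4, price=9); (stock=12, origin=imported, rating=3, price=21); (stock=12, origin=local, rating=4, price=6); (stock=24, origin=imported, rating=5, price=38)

Yes, No, No, No, Yes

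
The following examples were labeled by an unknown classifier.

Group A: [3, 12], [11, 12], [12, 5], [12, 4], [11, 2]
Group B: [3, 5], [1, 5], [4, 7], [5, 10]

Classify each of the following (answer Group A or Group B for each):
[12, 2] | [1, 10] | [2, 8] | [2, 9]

Group A, Group B, Group B, Group B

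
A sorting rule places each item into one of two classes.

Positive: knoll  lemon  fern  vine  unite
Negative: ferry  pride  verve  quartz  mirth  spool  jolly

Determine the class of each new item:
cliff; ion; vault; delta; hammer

All 'Positive' examples share one property — contains 'n' — and every 'Negative' example lacks it.
cliff: no 'n', fails this test → Negative.
ion: has 'n', meets the rule → Positive.
vault: no 'n', fails this test → Negative.
delta: no 'n', fails this test → Negative.
hammer: no 'n', fails this test → Negative.

Negative, Positive, Negative, Negative, Negative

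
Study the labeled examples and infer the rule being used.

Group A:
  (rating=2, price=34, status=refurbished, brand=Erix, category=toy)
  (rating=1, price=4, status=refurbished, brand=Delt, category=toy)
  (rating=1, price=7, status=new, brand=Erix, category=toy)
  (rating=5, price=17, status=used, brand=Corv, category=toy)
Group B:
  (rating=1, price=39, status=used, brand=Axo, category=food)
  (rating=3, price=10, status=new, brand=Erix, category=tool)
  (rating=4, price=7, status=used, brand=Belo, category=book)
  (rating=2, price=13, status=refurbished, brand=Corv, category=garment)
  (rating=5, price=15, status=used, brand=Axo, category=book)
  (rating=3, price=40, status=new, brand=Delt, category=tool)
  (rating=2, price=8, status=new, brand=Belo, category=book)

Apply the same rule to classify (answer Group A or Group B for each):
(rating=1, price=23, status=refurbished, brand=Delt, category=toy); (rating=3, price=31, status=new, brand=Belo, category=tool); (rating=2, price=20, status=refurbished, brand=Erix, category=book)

Group A, Group B, Group B

The classifier is using: category is toy.
Group A: (rating=1, price=23, status=refurbished, brand=Delt, category=toy), since category is toy. Group B: (rating=3, price=31, status=new, brand=Belo, category=tool), since category is tool. Group B: (rating=2, price=20, status=refurbished, brand=Erix, category=book), since category is book.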